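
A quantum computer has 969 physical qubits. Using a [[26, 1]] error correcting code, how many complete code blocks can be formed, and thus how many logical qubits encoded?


Each code block uses 26 physical qubits for 1 logical qubit(s).
Number of complete blocks = floor(969 / 26) = 37
Logical qubits = 37 * 1
= 37

37


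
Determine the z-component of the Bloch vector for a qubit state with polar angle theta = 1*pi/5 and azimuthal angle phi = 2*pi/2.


theta = 0.6283, phi = 3.1416
r_z = cos(theta) = 0.8090

0.8090


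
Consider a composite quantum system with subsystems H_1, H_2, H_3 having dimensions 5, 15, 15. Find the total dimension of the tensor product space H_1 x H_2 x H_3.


dim(H_1 x H_2 x H_3) = 5 * 15 * 15
= 75 * 15
= 1125

1125


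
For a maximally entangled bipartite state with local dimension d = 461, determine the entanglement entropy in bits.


For a maximally entangled state in d x d:
S = log2(d) = log2(461)
= 8.8486

8.8486


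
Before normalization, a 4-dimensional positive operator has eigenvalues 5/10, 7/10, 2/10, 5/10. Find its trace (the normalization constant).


tr(M) = sum of eigenvalues
= 5/10 + 7/10 + 2/10 + 5/10
= 19/10
= 1.9000

1.9000


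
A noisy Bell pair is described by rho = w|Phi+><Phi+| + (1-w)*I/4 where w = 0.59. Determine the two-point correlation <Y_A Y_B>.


|Phi+> = (|00> + |11>)/sqrt(2)
For the pure Bell state, <Y_A Y_B> = -1 (Bell-state Pauli correlator).
The maximally-mixed part I/4 has tr(I/4 * P tensor P) = 0 for any traceless Pauli P.
So <Y_A Y_B>_rho = w * (-1) + (1 - w) * 0
= 0.59 * (-1)
= -0.5900

-0.5900


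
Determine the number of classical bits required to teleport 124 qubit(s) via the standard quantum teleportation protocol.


Quantum teleportation requires 2 classical bits per qubit teleported.
124 qubit(s) -> 2 * 124 = 248 classical bits

248


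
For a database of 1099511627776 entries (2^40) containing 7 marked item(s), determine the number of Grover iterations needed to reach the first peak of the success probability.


After j Grover iterations the success probability is P(j) = sin^2((2j+1)*theta), where sin(theta) = sqrt(k/N).
N = 2^40 = 1099511627776, k = 7
sin(theta) = sqrt(k/N) = 2.523185073e-06
theta = arcsin(sqrt(k/N)) = 2.523185073e-06 rad
P(j) reaches its first maximum when (2j+1)*theta is as close as possible to pi/2, i.e. j = round(pi/(4*theta) - 1/2).
pi/(4*theta) - 1/2 = 311272.0150
(For comparison, the common estimate pi/4 * sqrt(N/k) = 311272.5150; the exact maximiser is used here.)
Optimal iterations = 311272

311272


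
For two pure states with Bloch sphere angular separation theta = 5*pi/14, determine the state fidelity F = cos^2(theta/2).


For states separated by angle theta on Bloch sphere:
F = cos^2(theta/2)
theta = 5*pi/14 = 1.1220
theta/2 = 0.5610
cos(theta/2) = 0.8467
F = 0.7169

0.7169


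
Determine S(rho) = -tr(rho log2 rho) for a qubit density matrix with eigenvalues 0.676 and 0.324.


S = -p*log2(p) - (1-p)*log2(1-p)
p = 0.6760, 1-p = 0.3240
= -0.6760 * log2(0.6760) - 0.3240 * log2(0.3240)
= -(-0.3819) - (-0.5268)
= 0.9087

0.9087


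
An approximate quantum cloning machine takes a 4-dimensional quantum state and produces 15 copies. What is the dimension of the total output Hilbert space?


Output space = H^(tensor 15) where dim(H) = 4
dim = 4^15
= 16 (after 2 factors)
= 64 (after 3 factors)
= 256 (after 4 factors)
= 1024 (after 5 factors)
= 4096 (after 6 factors)
= 16384 (after 7 factors)
= 65536 (after 8 factors)
= 262144 (after 9 factors)
= 1048576 (after 10 factors)
= 4194304 (after 11 factors)
= 16777216 (after 12 factors)
= 67108864 (after 13 factors)
= 268435456 (after 14 factors)
= 1073741824 (after 15 factors)
= 1073741824

1073741824


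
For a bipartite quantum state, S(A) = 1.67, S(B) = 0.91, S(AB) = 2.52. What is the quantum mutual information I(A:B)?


I(A:B) = S(A) + S(B) - S(AB)
= 1.67 + 0.91 - 2.52
= 0.0600

0.0600


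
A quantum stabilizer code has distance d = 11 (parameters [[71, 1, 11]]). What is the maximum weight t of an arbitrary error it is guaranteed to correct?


Code parameters: [[71, 1, 11]], distance d = 11.
Number of correctable errors = floor((d-1)/2)
= floor((11 - 1)/2)
= floor(10/2)
= 5

5


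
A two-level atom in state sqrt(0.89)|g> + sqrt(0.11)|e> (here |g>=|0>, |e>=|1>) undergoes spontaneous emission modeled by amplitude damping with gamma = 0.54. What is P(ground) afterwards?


For amplitude damping with parameter gamma on state sqrt(a)|0> + sqrt(b)|1>:
alpha^2 = 0.89, beta^2 = 0.11
P(|0>) = alpha^2 + gamma * beta^2
= 0.89 + 0.54 * 0.11
= 0.89 + 0.0594
= 0.9494

0.9494


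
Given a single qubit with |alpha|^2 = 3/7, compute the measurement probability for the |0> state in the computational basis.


|alpha|^2 = 3/7 = 0.4286
|beta|^2 = 1 - 3/7 = 4/7 = 0.5714
P(|0>) = |alpha|^2 = 0.4286

0.4286


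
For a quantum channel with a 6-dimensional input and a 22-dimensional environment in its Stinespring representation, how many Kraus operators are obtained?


Tracing out the environment in an orthonormal basis {|i>_E} gives Kraus operators K_i = <i|_E U |0>_E.
Number of Kraus operators = dim(H_env) = d_env
= 22

22


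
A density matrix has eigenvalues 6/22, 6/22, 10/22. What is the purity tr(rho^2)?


tr(rho^2) = sum of eigenvalues squared
= (6/22)^2 + (6/22)^2 + (10/22)^2
= (36 + 36 + 100) / 484
= 172/484
= 0.3554

0.3554


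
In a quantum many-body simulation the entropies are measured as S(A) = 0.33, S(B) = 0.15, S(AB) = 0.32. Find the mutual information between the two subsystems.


I(A:B) = S(A) + S(B) - S(AB)
= 0.33 + 0.15 - 0.32
= 0.1600

0.1600


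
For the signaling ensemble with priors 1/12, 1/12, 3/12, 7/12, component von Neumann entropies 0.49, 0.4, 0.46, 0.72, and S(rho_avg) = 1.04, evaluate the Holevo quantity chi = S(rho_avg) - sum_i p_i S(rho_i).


chi = S(rho) - sum_i p_i * S(rho_i)
Weighted entropy = 1/12 * 0.49 + 1/12 * 0.4 + 3/12 * 0.46 + 7/12 * 0.72
= 0.6092
chi = 1.04 - 0.6092
= 0.4308

0.4308


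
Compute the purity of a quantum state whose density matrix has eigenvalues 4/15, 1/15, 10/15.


tr(rho^2) = sum of eigenvalues squared
= (4/15)^2 + (1/15)^2 + (10/15)^2
= (16 + 1 + 100) / 225
= 117/225
= 0.5200

0.5200


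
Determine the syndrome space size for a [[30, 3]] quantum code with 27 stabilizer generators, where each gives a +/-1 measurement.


Each stabilizer generator gives a binary (+1 or -1) measurement outcome.
With 27 independent generators:
Total syndromes = 2^27
= 134217728

134217728


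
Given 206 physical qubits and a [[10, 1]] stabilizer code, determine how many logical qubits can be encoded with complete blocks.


Each code block uses 10 physical qubits for 1 logical qubit(s).
Number of complete blocks = floor(206 / 10) = 20
Logical qubits = 20 * 1
= 20

20


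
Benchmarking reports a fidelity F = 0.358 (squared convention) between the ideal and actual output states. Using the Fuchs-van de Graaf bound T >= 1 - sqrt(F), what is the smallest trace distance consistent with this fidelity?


Fuchs-van de Graaf (squared-fidelity convention): 1 - sqrt(F) <= T <= sqrt(1 - F).
Lower bound: T >= 1 - sqrt(F)
sqrt(F) = sqrt(0.358) = 0.5983
T >= 1 - 0.5983
T >= 0.4017

0.4017


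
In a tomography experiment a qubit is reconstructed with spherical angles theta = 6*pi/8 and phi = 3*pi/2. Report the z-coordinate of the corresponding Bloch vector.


theta = 2.3562, phi = 4.7124
r_z = cos(theta) = -0.7071

-0.7071


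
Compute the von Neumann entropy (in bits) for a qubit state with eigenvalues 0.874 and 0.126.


S = -p*log2(p) - (1-p)*log2(1-p)
p = 0.8740, 1-p = 0.1260
= -0.8740 * log2(0.8740) - 0.1260 * log2(0.1260)
= -(-0.1698) - (-0.3766)
= 0.5464

0.5464


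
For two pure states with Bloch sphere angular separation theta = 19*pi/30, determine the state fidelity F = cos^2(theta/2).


For states separated by angle theta on Bloch sphere:
F = cos^2(theta/2)
theta = 19*pi/30 = 1.9897
theta/2 = 0.9948
cos(theta/2) = 0.5446
F = 0.2966

0.2966


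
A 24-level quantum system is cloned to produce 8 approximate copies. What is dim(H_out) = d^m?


Output space = H^(tensor 8) where dim(H) = 24
dim = 24^8
= 576 (after 2 factors)
= 13824 (after 3 factors)
= 331776 (after 4 factors)
= 7962624 (after 5 factors)
= 191102976 (after 6 factors)
= 4586471424 (after 7 factors)
= 110075314176 (after 8 factors)
= 110075314176

110075314176


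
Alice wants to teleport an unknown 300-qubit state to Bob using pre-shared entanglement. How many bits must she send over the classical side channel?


Quantum teleportation requires 2 classical bits per qubit teleported.
300 qubit(s) -> 2 * 300 = 600 classical bits

600


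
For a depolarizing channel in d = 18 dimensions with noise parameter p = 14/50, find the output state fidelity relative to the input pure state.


F = (1-p) + p/d
= (1 - 0.2800) + 0.2800/18
= 0.7200 + 0.0156
= 0.7356

0.7356


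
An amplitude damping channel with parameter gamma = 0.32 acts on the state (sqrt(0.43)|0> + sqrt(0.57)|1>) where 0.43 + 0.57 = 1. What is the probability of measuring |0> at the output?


For amplitude damping with parameter gamma on state sqrt(a)|0> + sqrt(b)|1>:
alpha^2 = 0.43, beta^2 = 0.57
P(|0>) = alpha^2 + gamma * beta^2
= 0.43 + 0.32 * 0.57
= 0.43 + 0.1824
= 0.6124

0.6124


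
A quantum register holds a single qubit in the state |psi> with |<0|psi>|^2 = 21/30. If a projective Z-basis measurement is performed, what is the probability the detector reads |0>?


|alpha|^2 = 21/30 = 0.7000
|beta|^2 = 1 - 21/30 = 9/30 = 0.3000
P(|0>) = |alpha|^2 = 0.7000

0.7000


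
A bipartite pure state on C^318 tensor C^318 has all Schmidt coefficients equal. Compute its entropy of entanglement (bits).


For a maximally entangled state in d x d:
S = log2(d) = log2(318)
= 8.3129

8.3129


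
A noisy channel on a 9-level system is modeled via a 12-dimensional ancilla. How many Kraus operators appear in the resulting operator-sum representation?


Tracing out the environment in an orthonormal basis {|i>_E} gives Kraus operators K_i = <i|_E U |0>_E.
Number of Kraus operators = dim(H_env) = d_env
= 12

12


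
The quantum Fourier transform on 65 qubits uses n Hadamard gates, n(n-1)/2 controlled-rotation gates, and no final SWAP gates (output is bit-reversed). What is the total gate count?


Hadamard gates: 65
Controlled rotations: n*(n-1)/2 = 65*64/2 = 2080
SWAP gates: 0 (omitted)
Total = 65 + 2080
= 2145

2145


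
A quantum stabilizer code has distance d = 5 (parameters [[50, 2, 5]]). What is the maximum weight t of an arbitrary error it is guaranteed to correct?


Code parameters: [[50, 2, 5]], distance d = 5.
Number of correctable errors = floor((d-1)/2)
= floor((5 - 1)/2)
= floor(4/2)
= 2

2


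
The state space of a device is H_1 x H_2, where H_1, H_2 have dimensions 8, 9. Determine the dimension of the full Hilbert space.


dim(H_1 x H_2) = 8 * 9
= 72

72


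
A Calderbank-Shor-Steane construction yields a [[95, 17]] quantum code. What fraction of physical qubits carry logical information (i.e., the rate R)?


Code rate R = k/n
= 17/95
= 0.1789

0.1789


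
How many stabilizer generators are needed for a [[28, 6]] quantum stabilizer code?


For an [[n,k]] stabilizer code:
Number of stabilizer generators = n - k
= 28 - 6
= 22

22


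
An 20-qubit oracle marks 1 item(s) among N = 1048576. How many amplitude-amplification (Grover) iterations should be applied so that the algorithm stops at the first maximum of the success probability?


After j Grover iterations the success probability is P(j) = sin^2((2j+1)*theta), where sin(theta) = sqrt(k/N).
N = 2^20 = 1048576, k = 1
sin(theta) = sqrt(k/N) = 0.0009765625
theta = arcsin(sqrt(k/N)) = 0.0009765626552 rad
P(j) reaches its first maximum when (2j+1)*theta is as close as possible to pi/2, i.e. j = round(pi/(4*theta) - 1/2).
pi/(4*theta) - 1/2 = 803.7476
(For comparison, the common estimate pi/4 * sqrt(N/k) = 804.2477; the exact maximiser is used here.)
Optimal iterations = 804

804


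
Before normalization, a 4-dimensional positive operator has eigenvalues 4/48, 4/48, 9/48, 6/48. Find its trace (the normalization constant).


tr(M) = sum of eigenvalues
= 4/48 + 4/48 + 9/48 + 6/48
= 23/48
= 0.4792

0.4792


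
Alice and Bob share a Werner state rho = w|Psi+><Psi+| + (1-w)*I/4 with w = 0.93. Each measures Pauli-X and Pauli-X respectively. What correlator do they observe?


|Psi+> = (|01> + |10>)/sqrt(2)
For the pure Bell state, <X_A X_B> = +1 (Bell-state Pauli correlator).
The maximally-mixed part I/4 has tr(I/4 * P tensor P) = 0 for any traceless Pauli P.
So <X_A X_B>_rho = w * (+1) + (1 - w) * 0
= 0.93 * (+1)
= 0.9300

0.9300


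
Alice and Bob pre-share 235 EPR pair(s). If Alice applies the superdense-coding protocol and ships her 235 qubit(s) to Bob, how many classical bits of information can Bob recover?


Superdense coding allows 2 classical bits per shared entangled pair.
235 pair(s) -> 2 * 235 = 470 classical bits

470


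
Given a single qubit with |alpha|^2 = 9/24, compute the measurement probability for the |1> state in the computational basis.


|alpha|^2 = 9/24 = 0.3750
|beta|^2 = 1 - 9/24 = 15/24 = 0.6250
P(|1>) = |beta|^2 = 0.6250

0.6250


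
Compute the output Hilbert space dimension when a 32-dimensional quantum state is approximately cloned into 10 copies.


Output space = H^(tensor 10) where dim(H) = 32
dim = 32^10
= 1024 (after 2 factors)
= 32768 (after 3 factors)
= 1048576 (after 4 factors)
= 33554432 (after 5 factors)
= 1073741824 (after 6 factors)
= 34359738368 (after 7 factors)
= 1099511627776 (after 8 factors)
= 35184372088832 (after 9 factors)
= 1125899906842624 (after 10 factors)
= 1125899906842624

1125899906842624


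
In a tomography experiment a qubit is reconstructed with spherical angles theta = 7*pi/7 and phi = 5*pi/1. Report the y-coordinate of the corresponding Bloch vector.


theta = 3.1416, phi = 15.7080
r_y = sin(theta)*sin(phi) = 0.0000 * 0.0000
r_y = 0.0000

0.0000


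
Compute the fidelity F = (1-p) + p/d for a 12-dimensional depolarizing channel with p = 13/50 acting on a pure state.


F = (1-p) + p/d
= (1 - 0.2600) + 0.2600/12
= 0.7400 + 0.0217
= 0.7617

0.7617


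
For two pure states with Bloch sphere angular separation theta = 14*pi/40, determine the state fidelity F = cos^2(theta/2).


For states separated by angle theta on Bloch sphere:
F = cos^2(theta/2)
theta = 14*pi/40 = 1.0996
theta/2 = 0.5498
cos(theta/2) = 0.8526
F = 0.7270

0.7270


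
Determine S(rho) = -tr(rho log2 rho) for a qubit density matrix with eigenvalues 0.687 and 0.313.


S = -p*log2(p) - (1-p)*log2(1-p)
p = 0.6870, 1-p = 0.3130
= -0.6870 * log2(0.6870) - 0.3130 * log2(0.3130)
= -(-0.3721) - (-0.5245)
= 0.8966

0.8966


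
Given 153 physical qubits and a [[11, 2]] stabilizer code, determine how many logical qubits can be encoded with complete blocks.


Each code block uses 11 physical qubits for 2 logical qubit(s).
Number of complete blocks = floor(153 / 11) = 13
Logical qubits = 13 * 2
= 26

26


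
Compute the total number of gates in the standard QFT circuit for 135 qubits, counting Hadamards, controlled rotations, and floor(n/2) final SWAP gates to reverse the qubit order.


Hadamard gates: 135
Controlled rotations: n*(n-1)/2 = 135*134/2 = 9045
SWAP gates: floor(n/2) = floor(135/2) = 67
Total = 135 + 9045 + 67
= 9247

9247


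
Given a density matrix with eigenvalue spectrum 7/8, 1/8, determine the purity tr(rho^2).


tr(rho^2) = sum of eigenvalues squared
= (7/8)^2 + (1/8)^2
= (49 + 1) / 64
= 50/64
= 0.7812

0.7812


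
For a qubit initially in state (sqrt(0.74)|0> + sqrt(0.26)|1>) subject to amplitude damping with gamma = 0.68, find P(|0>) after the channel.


For amplitude damping with parameter gamma on state sqrt(a)|0> + sqrt(b)|1>:
alpha^2 = 0.74, beta^2 = 0.26
P(|0>) = alpha^2 + gamma * beta^2
= 0.74 + 0.68 * 0.26
= 0.74 + 0.1768
= 0.9168

0.9168


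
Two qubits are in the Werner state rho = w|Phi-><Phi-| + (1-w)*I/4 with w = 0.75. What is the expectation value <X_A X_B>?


|Phi-> = (|00> - |11>)/sqrt(2)
For the pure Bell state, <X_A X_B> = -1 (Bell-state Pauli correlator).
The maximally-mixed part I/4 has tr(I/4 * P tensor P) = 0 for any traceless Pauli P.
So <X_A X_B>_rho = w * (-1) + (1 - w) * 0
= 0.75 * (-1)
= -0.7500

-0.7500


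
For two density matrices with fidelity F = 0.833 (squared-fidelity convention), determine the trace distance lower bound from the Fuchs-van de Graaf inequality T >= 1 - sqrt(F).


Fuchs-van de Graaf (squared-fidelity convention): 1 - sqrt(F) <= T <= sqrt(1 - F).
Lower bound: T >= 1 - sqrt(F)
sqrt(F) = sqrt(0.833) = 0.9127
T >= 1 - 0.9127
T >= 0.0873

0.0873


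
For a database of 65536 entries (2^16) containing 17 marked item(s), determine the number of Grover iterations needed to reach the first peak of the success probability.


After j Grover iterations the success probability is P(j) = sin^2((2j+1)*theta), where sin(theta) = sqrt(k/N).
N = 2^16 = 65536, k = 17
sin(theta) = sqrt(k/N) = 0.01610588135
theta = arcsin(sqrt(k/N)) = 0.01610657774 rad
P(j) reaches its first maximum when (2j+1)*theta is as close as possible to pi/2, i.e. j = round(pi/(4*theta) - 1/2).
pi/(4*theta) - 1/2 = 48.2626
(For comparison, the common estimate pi/4 * sqrt(N/k) = 48.7647; the exact maximiser is used here.)
Optimal iterations = 48

48


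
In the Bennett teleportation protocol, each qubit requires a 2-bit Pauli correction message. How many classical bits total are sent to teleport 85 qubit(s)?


Quantum teleportation requires 2 classical bits per qubit teleported.
85 qubit(s) -> 2 * 85 = 170 classical bits

170


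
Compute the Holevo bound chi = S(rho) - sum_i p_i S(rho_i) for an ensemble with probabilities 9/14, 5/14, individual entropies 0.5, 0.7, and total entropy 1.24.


chi = S(rho) - sum_i p_i * S(rho_i)
Weighted entropy = 9/14 * 0.5 + 5/14 * 0.7
= 0.5714
chi = 1.24 - 0.5714
= 0.6686

0.6686


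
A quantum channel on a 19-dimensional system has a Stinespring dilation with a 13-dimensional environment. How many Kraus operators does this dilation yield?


Tracing out the environment in an orthonormal basis {|i>_E} gives Kraus operators K_i = <i|_E U |0>_E.
Number of Kraus operators = dim(H_env) = d_env
= 13

13


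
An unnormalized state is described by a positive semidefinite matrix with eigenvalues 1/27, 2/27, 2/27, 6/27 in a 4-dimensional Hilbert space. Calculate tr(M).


tr(M) = sum of eigenvalues
= 1/27 + 2/27 + 2/27 + 6/27
= 11/27
= 0.4074

0.4074


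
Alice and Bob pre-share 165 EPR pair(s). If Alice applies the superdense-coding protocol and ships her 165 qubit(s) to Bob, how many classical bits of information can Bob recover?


Superdense coding allows 2 classical bits per shared entangled pair.
165 pair(s) -> 2 * 165 = 330 classical bits

330


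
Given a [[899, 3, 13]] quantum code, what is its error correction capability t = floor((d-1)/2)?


Code parameters: [[899, 3, 13]], distance d = 13.
Number of correctable errors = floor((d-1)/2)
= floor((13 - 1)/2)
= floor(12/2)
= 6

6


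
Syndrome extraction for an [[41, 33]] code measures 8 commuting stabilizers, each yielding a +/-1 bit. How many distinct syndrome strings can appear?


Each stabilizer generator gives a binary (+1 or -1) measurement outcome.
With 8 independent generators:
Total syndromes = 2^8
= 256

256


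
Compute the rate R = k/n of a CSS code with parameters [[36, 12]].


Code rate R = k/n
= 12/36
= 0.3333

0.3333


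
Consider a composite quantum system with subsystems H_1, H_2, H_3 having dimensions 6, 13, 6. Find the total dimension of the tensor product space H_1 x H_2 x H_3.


dim(H_1 x H_2 x H_3) = 6 * 13 * 6
= 78 * 6
= 468

468


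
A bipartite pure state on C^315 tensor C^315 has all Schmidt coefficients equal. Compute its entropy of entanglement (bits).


For a maximally entangled state in d x d:
S = log2(d) = log2(315)
= 8.2992

8.2992


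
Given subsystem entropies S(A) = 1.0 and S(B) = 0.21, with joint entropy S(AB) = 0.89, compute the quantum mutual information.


I(A:B) = S(A) + S(B) - S(AB)
= 1.0 + 0.21 - 0.89
= 0.3200

0.3200


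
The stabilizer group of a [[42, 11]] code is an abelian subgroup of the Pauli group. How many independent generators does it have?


For an [[n,k]] stabilizer code:
Number of stabilizer generators = n - k
= 42 - 11
= 31

31


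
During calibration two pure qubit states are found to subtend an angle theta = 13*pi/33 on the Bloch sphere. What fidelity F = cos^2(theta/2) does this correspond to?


For states separated by angle theta on Bloch sphere:
F = cos^2(theta/2)
theta = 13*pi/33 = 1.2376
theta/2 = 0.6188
cos(theta/2) = 0.8146
F = 0.6635

0.6635


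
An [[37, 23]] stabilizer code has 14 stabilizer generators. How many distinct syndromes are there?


Each stabilizer generator gives a binary (+1 or -1) measurement outcome.
With 14 independent generators:
Total syndromes = 2^14
= 16384

16384


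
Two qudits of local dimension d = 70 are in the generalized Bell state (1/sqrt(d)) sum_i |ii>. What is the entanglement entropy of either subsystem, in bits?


For a maximally entangled state in d x d:
S = log2(d) = log2(70)
= 6.1293

6.1293


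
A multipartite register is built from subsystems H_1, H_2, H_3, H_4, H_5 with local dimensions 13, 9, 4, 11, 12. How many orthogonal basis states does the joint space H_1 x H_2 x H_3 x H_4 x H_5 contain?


dim(H_1 x H_2 x H_3 x H_4 x H_5) = 13 * 9 * 4 * 11 * 12
= 117 * 4 * 11 * 12
= 468 * 11 * 12
= 5148 * 12
= 61776

61776


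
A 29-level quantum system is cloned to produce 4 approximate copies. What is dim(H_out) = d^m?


Output space = H^(tensor 4) where dim(H) = 29
dim = 29^4
= 841 (after 2 factors)
= 24389 (after 3 factors)
= 707281 (after 4 factors)
= 707281

707281


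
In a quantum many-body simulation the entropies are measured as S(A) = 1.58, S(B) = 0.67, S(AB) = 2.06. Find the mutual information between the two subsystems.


I(A:B) = S(A) + S(B) - S(AB)
= 1.58 + 0.67 - 2.06
= 0.1900

0.1900


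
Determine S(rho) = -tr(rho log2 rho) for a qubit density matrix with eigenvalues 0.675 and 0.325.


S = -p*log2(p) - (1-p)*log2(1-p)
p = 0.6750, 1-p = 0.3250
= -0.6750 * log2(0.6750) - 0.3250 * log2(0.3250)
= -(-0.3828) - (-0.5270)
= 0.9097

0.9097


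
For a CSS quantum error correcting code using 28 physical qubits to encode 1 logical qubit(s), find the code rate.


Code rate R = k/n
= 1/28
= 0.0357

0.0357


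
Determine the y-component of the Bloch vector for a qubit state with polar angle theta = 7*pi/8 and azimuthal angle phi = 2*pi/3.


theta = 2.7489, phi = 2.0944
r_y = sin(theta)*sin(phi) = 0.3827 * 0.8660
r_y = 0.3314

0.3314


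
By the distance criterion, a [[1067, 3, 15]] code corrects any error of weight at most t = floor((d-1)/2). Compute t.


Code parameters: [[1067, 3, 15]], distance d = 15.
Number of correctable errors = floor((d-1)/2)
= floor((15 - 1)/2)
= floor(14/2)
= 7

7


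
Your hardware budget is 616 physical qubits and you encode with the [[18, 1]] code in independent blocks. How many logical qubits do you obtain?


Each code block uses 18 physical qubits for 1 logical qubit(s).
Number of complete blocks = floor(616 / 18) = 34
Logical qubits = 34 * 1
= 34

34


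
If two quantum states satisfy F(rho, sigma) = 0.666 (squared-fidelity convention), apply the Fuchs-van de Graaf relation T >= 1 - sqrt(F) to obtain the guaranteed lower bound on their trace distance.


Fuchs-van de Graaf (squared-fidelity convention): 1 - sqrt(F) <= T <= sqrt(1 - F).
Lower bound: T >= 1 - sqrt(F)
sqrt(F) = sqrt(0.666) = 0.8161
T >= 1 - 0.8161
T >= 0.1839

0.1839


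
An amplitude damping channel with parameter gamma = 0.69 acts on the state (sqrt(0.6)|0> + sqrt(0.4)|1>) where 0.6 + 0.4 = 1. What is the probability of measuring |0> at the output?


For amplitude damping with parameter gamma on state sqrt(a)|0> + sqrt(b)|1>:
alpha^2 = 0.6, beta^2 = 0.4
P(|0>) = alpha^2 + gamma * beta^2
= 0.6 + 0.69 * 0.4
= 0.6 + 0.2760
= 0.8760

0.8760


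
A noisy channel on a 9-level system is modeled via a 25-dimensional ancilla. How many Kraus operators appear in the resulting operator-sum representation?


Tracing out the environment in an orthonormal basis {|i>_E} gives Kraus operators K_i = <i|_E U |0>_E.
Number of Kraus operators = dim(H_env) = d_env
= 25

25


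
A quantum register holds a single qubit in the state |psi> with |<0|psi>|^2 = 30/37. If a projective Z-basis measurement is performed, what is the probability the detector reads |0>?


|alpha|^2 = 30/37 = 0.8108
|beta|^2 = 1 - 30/37 = 7/37 = 0.1892
P(|0>) = |alpha|^2 = 0.8108

0.8108


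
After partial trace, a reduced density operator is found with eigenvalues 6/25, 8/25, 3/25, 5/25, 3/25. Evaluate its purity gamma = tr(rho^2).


tr(rho^2) = sum of eigenvalues squared
= (6/25)^2 + (8/25)^2 + (3/25)^2 + (5/25)^2 + (3/25)^2
= (36 + 64 + 9 + 25 + 9) / 625
= 143/625
= 0.2288

0.2288


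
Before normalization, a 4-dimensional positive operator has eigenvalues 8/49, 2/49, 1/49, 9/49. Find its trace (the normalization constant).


tr(M) = sum of eigenvalues
= 8/49 + 2/49 + 1/49 + 9/49
= 20/49
= 0.4082

0.4082


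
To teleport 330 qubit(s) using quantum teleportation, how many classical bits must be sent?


Quantum teleportation requires 2 classical bits per qubit teleported.
330 qubit(s) -> 2 * 330 = 660 classical bits

660


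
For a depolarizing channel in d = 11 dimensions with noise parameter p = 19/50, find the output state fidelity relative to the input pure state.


F = (1-p) + p/d
= (1 - 0.3800) + 0.3800/11
= 0.6200 + 0.0345
= 0.6545

0.6545


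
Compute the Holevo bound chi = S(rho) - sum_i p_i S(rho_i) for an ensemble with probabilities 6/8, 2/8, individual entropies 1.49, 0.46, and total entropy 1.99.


chi = S(rho) - sum_i p_i * S(rho_i)
Weighted entropy = 6/8 * 1.49 + 2/8 * 0.46
= 1.2325
chi = 1.99 - 1.2325
= 0.7575

0.7575


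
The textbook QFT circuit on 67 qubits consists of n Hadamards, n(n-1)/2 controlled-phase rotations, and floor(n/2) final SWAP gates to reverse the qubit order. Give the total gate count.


Hadamard gates: 67
Controlled rotations: n*(n-1)/2 = 67*66/2 = 2211
SWAP gates: floor(n/2) = floor(67/2) = 33
Total = 67 + 2211 + 33
= 2311

2311


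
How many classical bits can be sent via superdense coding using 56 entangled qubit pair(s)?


Superdense coding allows 2 classical bits per shared entangled pair.
56 pair(s) -> 2 * 56 = 112 classical bits

112


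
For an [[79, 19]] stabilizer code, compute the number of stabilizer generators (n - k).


For an [[n,k]] stabilizer code:
Number of stabilizer generators = n - k
= 79 - 19
= 60

60


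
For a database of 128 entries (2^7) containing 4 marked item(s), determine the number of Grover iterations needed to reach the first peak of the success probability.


After j Grover iterations the success probability is P(j) = sin^2((2j+1)*theta), where sin(theta) = sqrt(k/N).
N = 2^7 = 128, k = 4
sin(theta) = sqrt(k/N) = 0.1767766953
theta = arcsin(sqrt(k/N)) = 0.1777106008 rad
P(j) reaches its first maximum when (2j+1)*theta is as close as possible to pi/2, i.e. j = round(pi/(4*theta) - 1/2).
pi/(4*theta) - 1/2 = 3.9195
(For comparison, the common estimate pi/4 * sqrt(N/k) = 4.4429; the exact maximiser is used here.)
Optimal iterations = 4

4


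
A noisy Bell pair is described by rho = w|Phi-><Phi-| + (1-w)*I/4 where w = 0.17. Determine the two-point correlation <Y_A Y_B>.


|Phi-> = (|00> - |11>)/sqrt(2)
For the pure Bell state, <Y_A Y_B> = +1 (Bell-state Pauli correlator).
The maximally-mixed part I/4 has tr(I/4 * P tensor P) = 0 for any traceless Pauli P.
So <Y_A Y_B>_rho = w * (+1) + (1 - w) * 0
= 0.17 * (+1)
= 0.1700

0.1700


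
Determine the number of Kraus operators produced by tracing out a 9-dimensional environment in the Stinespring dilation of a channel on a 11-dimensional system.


Tracing out the environment in an orthonormal basis {|i>_E} gives Kraus operators K_i = <i|_E U |0>_E.
Number of Kraus operators = dim(H_env) = d_env
= 9

9


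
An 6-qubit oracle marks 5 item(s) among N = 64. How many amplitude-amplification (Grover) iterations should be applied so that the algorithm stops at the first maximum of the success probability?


After j Grover iterations the success probability is P(j) = sin^2((2j+1)*theta), where sin(theta) = sqrt(k/N).
N = 2^6 = 64, k = 5
sin(theta) = sqrt(k/N) = 0.2795084972
theta = arcsin(sqrt(k/N)) = 0.2832821653 rad
P(j) reaches its first maximum when (2j+1)*theta is as close as possible to pi/2, i.e. j = round(pi/(4*theta) - 1/2).
pi/(4*theta) - 1/2 = 2.2725
(For comparison, the common estimate pi/4 * sqrt(N/k) = 2.8099; the exact maximiser is used here.)
Optimal iterations = 2

2


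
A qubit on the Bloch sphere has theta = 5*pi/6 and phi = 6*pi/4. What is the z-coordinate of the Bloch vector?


theta = 2.6180, phi = 4.7124
r_z = cos(theta) = -0.8660

-0.8660


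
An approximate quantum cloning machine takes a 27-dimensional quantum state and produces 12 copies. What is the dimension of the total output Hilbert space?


Output space = H^(tensor 12) where dim(H) = 27
dim = 27^12
= 729 (after 2 factors)
= 19683 (after 3 factors)
= 531441 (after 4 factors)
= 14348907 (after 5 factors)
= 387420489 (after 6 factors)
= 10460353203 (after 7 factors)
= 282429536481 (after 8 factors)
= 7625597484987 (after 9 factors)
= 205891132094649 (after 10 factors)
= 5559060566555523 (after 11 factors)
= 150094635296999121 (after 12 factors)
= 150094635296999121

150094635296999121


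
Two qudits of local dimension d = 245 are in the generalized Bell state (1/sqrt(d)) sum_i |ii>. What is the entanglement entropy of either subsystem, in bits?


For a maximally entangled state in d x d:
S = log2(d) = log2(245)
= 7.9366

7.9366


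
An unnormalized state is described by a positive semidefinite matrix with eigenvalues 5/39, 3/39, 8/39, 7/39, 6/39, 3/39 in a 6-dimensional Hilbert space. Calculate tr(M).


tr(M) = sum of eigenvalues
= 5/39 + 3/39 + 8/39 + 7/39 + 6/39 + 3/39
= 32/39
= 0.8205

0.8205


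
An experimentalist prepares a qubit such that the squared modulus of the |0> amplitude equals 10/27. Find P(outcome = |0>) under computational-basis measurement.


|alpha|^2 = 10/27 = 0.3704
|beta|^2 = 1 - 10/27 = 17/27 = 0.6296
P(|0>) = |alpha|^2 = 0.3704

0.3704


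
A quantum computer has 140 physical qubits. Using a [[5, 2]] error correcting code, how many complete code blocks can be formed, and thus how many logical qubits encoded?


Each code block uses 5 physical qubits for 2 logical qubit(s).
Number of complete blocks = floor(140 / 5) = 28
Logical qubits = 28 * 2
= 56

56


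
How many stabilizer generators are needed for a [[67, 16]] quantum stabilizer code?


For an [[n,k]] stabilizer code:
Number of stabilizer generators = n - k
= 67 - 16
= 51

51


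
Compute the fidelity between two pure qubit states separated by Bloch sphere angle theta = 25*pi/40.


For states separated by angle theta on Bloch sphere:
F = cos^2(theta/2)
theta = 25*pi/40 = 1.9635
theta/2 = 0.9817
cos(theta/2) = 0.5556
F = 0.3087

0.3087


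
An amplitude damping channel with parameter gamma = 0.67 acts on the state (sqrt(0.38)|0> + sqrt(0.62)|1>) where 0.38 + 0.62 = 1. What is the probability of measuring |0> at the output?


For amplitude damping with parameter gamma on state sqrt(a)|0> + sqrt(b)|1>:
alpha^2 = 0.38, beta^2 = 0.62
P(|0>) = alpha^2 + gamma * beta^2
= 0.38 + 0.67 * 0.62
= 0.38 + 0.4154
= 0.7954

0.7954


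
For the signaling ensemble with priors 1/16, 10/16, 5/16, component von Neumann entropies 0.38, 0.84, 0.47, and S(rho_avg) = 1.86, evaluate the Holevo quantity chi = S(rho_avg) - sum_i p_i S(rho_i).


chi = S(rho) - sum_i p_i * S(rho_i)
Weighted entropy = 1/16 * 0.38 + 10/16 * 0.84 + 5/16 * 0.47
= 0.6956
chi = 1.86 - 0.6956
= 1.1644

1.1644


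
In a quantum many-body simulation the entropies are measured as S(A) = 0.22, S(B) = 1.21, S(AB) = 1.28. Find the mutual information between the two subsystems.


I(A:B) = S(A) + S(B) - S(AB)
= 0.22 + 1.21 - 1.28
= 0.1500

0.1500


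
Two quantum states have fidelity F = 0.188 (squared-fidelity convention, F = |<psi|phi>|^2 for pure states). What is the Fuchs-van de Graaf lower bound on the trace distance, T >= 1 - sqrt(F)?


Fuchs-van de Graaf (squared-fidelity convention): 1 - sqrt(F) <= T <= sqrt(1 - F).
Lower bound: T >= 1 - sqrt(F)
sqrt(F) = sqrt(0.188) = 0.4336
T >= 1 - 0.4336
T >= 0.5664

0.5664


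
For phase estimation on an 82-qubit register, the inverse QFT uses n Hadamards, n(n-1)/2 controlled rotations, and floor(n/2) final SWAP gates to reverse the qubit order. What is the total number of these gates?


Hadamard gates: 82
Controlled rotations: n*(n-1)/2 = 82*81/2 = 3321
SWAP gates: floor(n/2) = floor(82/2) = 41
Total = 82 + 3321 + 41
= 3444

3444


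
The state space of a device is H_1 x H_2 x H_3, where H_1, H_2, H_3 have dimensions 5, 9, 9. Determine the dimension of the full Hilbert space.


dim(H_1 x H_2 x H_3) = 5 * 9 * 9
= 45 * 9
= 405

405


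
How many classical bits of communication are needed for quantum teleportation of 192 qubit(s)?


Quantum teleportation requires 2 classical bits per qubit teleported.
192 qubit(s) -> 2 * 192 = 384 classical bits

384


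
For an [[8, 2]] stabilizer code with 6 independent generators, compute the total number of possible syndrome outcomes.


Each stabilizer generator gives a binary (+1 or -1) measurement outcome.
With 6 independent generators:
Total syndromes = 2^6
= 64

64


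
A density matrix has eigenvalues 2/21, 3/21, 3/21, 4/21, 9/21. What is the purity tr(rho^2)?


tr(rho^2) = sum of eigenvalues squared
= (2/21)^2 + (3/21)^2 + (3/21)^2 + (4/21)^2 + (9/21)^2
= (4 + 9 + 9 + 16 + 81) / 441
= 119/441
= 0.2698

0.2698


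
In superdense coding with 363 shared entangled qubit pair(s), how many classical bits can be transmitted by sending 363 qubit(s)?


Superdense coding allows 2 classical bits per shared entangled pair.
363 pair(s) -> 2 * 363 = 726 classical bits

726


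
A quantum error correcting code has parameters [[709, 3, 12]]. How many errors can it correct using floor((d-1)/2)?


Code parameters: [[709, 3, 12]], distance d = 12.
Number of correctable errors = floor((d-1)/2)
= floor((12 - 1)/2)
= floor(11/2)
= 5

5


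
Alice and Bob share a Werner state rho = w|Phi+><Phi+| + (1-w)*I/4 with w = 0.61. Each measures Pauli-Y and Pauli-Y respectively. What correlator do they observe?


|Phi+> = (|00> + |11>)/sqrt(2)
For the pure Bell state, <Y_A Y_B> = -1 (Bell-state Pauli correlator).
The maximally-mixed part I/4 has tr(I/4 * P tensor P) = 0 for any traceless Pauli P.
So <Y_A Y_B>_rho = w * (-1) + (1 - w) * 0
= 0.61 * (-1)
= -0.6100

-0.6100


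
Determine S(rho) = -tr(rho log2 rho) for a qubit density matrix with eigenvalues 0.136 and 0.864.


S = -p*log2(p) - (1-p)*log2(1-p)
p = 0.1360, 1-p = 0.8640
= -0.1360 * log2(0.1360) - 0.8640 * log2(0.8640)
= -(-0.3915) - (-0.1822)
= 0.5737

0.5737


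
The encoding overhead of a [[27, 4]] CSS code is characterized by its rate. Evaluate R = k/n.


Code rate R = k/n
= 4/27
= 0.1481

0.1481


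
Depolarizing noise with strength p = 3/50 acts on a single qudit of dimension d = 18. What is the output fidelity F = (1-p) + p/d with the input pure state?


F = (1-p) + p/d
= (1 - 0.0600) + 0.0600/18
= 0.9400 + 0.0033
= 0.9433

0.9433


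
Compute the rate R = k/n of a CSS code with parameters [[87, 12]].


Code rate R = k/n
= 12/87
= 0.1379

0.1379


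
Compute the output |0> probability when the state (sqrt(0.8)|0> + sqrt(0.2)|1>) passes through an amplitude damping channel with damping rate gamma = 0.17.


For amplitude damping with parameter gamma on state sqrt(a)|0> + sqrt(b)|1>:
alpha^2 = 0.8, beta^2 = 0.2
P(|0>) = alpha^2 + gamma * beta^2
= 0.8 + 0.17 * 0.2
= 0.8 + 0.0340
= 0.8340

0.8340


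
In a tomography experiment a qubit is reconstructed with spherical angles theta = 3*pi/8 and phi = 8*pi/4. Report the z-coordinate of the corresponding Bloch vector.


theta = 1.1781, phi = 6.2832
r_z = cos(theta) = 0.3827

0.3827


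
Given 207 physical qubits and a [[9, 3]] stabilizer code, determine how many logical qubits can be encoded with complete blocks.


Each code block uses 9 physical qubits for 3 logical qubit(s).
Number of complete blocks = floor(207 / 9) = 23
Logical qubits = 23 * 3
= 69

69


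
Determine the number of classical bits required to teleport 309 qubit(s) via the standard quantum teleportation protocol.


Quantum teleportation requires 2 classical bits per qubit teleported.
309 qubit(s) -> 2 * 309 = 618 classical bits

618


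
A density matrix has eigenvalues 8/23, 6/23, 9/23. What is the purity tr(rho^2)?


tr(rho^2) = sum of eigenvalues squared
= (8/23)^2 + (6/23)^2 + (9/23)^2
= (64 + 36 + 81) / 529
= 181/529
= 0.3422

0.3422


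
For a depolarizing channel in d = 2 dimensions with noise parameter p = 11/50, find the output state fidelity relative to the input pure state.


F = (1-p) + p/d
= (1 - 0.2200) + 0.2200/2
= 0.7800 + 0.1100
= 0.8900

0.8900


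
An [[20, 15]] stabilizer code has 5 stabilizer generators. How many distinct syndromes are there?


Each stabilizer generator gives a binary (+1 or -1) measurement outcome.
With 5 independent generators:
Total syndromes = 2^5
= 32

32


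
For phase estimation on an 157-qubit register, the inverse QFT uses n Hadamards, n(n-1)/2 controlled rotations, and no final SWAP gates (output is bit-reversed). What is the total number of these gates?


Hadamard gates: 157
Controlled rotations: n*(n-1)/2 = 157*156/2 = 12246
SWAP gates: 0 (omitted)
Total = 157 + 12246
= 12403

12403


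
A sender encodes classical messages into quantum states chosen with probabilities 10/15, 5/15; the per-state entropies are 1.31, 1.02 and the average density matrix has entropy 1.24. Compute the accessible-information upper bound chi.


chi = S(rho) - sum_i p_i * S(rho_i)
Weighted entropy = 10/15 * 1.31 + 5/15 * 1.02
= 1.2133
chi = 1.24 - 1.2133
= 0.0267

0.0267


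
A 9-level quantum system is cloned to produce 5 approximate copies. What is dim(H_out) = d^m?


Output space = H^(tensor 5) where dim(H) = 9
dim = 9^5
= 81 (after 2 factors)
= 729 (after 3 factors)
= 6561 (after 4 factors)
= 59049 (after 5 factors)
= 59049

59049


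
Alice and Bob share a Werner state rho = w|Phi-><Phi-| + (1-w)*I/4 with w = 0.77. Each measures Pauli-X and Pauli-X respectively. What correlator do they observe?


|Phi-> = (|00> - |11>)/sqrt(2)
For the pure Bell state, <X_A X_B> = -1 (Bell-state Pauli correlator).
The maximally-mixed part I/4 has tr(I/4 * P tensor P) = 0 for any traceless Pauli P.
So <X_A X_B>_rho = w * (-1) + (1 - w) * 0
= 0.77 * (-1)
= -0.7700

-0.7700


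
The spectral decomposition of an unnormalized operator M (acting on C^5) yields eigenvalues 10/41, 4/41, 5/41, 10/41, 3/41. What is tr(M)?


tr(M) = sum of eigenvalues
= 10/41 + 4/41 + 5/41 + 10/41 + 3/41
= 32/41
= 0.7805

0.7805


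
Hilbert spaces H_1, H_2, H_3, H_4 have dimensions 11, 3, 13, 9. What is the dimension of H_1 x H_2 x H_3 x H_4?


dim(H_1 x H_2 x H_3 x H_4) = 11 * 3 * 13 * 9
= 33 * 13 * 9
= 429 * 9
= 3861

3861


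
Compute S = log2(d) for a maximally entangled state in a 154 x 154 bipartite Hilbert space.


For a maximally entangled state in d x d:
S = log2(d) = log2(154)
= 7.2668

7.2668


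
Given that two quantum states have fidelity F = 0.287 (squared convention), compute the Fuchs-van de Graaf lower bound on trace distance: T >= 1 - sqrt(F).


Fuchs-van de Graaf (squared-fidelity convention): 1 - sqrt(F) <= T <= sqrt(1 - F).
Lower bound: T >= 1 - sqrt(F)
sqrt(F) = sqrt(0.287) = 0.5357
T >= 1 - 0.5357
T >= 0.4643

0.4643
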